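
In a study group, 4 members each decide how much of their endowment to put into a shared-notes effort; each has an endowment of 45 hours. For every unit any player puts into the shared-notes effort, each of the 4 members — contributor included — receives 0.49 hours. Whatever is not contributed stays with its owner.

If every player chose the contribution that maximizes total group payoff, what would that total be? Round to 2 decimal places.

Each contributed unit returns 1.960 to the group as a whole (0.49 to each of 4 players), which exceeds 1, so the social optimum is full contribution: group total = 1.960 × 180 = 352.80.

352.80 hours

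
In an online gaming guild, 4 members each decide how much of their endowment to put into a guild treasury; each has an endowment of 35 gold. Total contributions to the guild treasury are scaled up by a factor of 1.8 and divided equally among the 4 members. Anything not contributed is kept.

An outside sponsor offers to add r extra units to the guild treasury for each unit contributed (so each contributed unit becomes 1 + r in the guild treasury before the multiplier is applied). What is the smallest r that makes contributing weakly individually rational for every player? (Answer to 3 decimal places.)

1.222

With matching at rate r, one contributed unit becomes (1 + r) in the guild treasury and returns 1.8 × (1 + r) / 4 to the contributor.
Setting this equal to 1: 1 + r = 4/1.8 = 2.2222.
So the minimum matching rate is r = 2.2222 − 1 = 1.222.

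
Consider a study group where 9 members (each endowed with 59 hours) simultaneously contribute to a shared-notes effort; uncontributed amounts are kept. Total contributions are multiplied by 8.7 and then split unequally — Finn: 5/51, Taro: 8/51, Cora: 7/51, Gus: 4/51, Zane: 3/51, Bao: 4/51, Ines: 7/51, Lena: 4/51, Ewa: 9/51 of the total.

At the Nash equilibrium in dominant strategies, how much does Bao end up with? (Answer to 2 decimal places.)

220.04 hours

Each unit j contributes comes back to j as 8.7 × (j's share), so j prefers to contribute only if that share exceeds 1/8.7 = 0.1149; otherwise keeping the unit dominates.
Taro, Cora, Ines and Ewa clear that bar, contributing 59 each; the remaining 5 contribute 0. Total contributed: 236.
Bao keeps 59 and receives 8.7 × 236 × 4/51 = 161.04 from the shared-notes effort, for a payoff of 220.04.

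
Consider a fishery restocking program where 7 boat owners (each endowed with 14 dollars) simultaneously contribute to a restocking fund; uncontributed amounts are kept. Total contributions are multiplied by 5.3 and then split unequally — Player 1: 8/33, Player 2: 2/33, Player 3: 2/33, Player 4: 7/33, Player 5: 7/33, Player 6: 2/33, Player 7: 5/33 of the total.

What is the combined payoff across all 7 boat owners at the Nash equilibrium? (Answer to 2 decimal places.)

278.60 dollars

Player j's private return per contributed unit is 5.3 × (j's share). Contributing is weakly dominant for j when that share is at least 1/5.3 = 0.1887, and contributing 0 is dominant otherwise.
Player 1, Player 4 and Player 5 are above the threshold, contributing 14 each; the remaining 4 contribute 0. Total contributed: 42.
The restocking fund pays out 5.3 × 42 = 222.60 in total (split across the unequal shares, but the aggregate is all that matters for the group sum).
The 4 free-riders keep 14 each, adding 56. Group total = 56 + 222.60 = 278.60.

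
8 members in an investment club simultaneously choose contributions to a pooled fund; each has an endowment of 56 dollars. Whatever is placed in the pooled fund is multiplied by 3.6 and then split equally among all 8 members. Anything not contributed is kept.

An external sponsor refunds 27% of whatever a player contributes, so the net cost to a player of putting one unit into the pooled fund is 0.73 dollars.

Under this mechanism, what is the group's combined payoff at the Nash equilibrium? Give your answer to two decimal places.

448.00 dollars

The effective private return is (3.6/8) / 0.73 = 0.6164, which is still under 1, so the mechanism doesn't change anyone's dominant strategy: zero contribution.
At the Nash equilibrium no one contributes; group total payoff = 8 × 56 = 448.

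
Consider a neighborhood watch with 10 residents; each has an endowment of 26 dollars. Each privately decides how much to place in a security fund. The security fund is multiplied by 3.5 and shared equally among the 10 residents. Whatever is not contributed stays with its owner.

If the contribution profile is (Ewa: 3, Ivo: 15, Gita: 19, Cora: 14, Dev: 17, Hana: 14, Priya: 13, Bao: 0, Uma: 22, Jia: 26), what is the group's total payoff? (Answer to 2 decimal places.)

Total contributed: 3 + 15 + 19 + 14 + 17 + 14 + 13 + 0 + 22 + 26 = 143; total kept: 10 × 26 − 143 = 117.
The security fund pays out 3.5 × 143 = 500.50 in aggregate.
Group total = 117 + 500.50 = 617.50.

617.50 dollars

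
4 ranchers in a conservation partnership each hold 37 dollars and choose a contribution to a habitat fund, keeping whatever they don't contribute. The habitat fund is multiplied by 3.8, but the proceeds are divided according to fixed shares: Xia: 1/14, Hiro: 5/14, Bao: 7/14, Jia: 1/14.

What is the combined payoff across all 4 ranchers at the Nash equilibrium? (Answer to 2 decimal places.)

355.20 dollars

Player j's private return per contributed unit is 3.8 × (j's share). Contributing is weakly dominant for j when that share is at least 1/3.8 = 0.2632, and contributing 0 is dominant otherwise.
Hiro and Bao clear that bar, contributing 37 each; the remaining 2 contribute 0. Total contributed: 74.
The habitat fund pays out 3.8 × 74 = 281.20 in total (split across the unequal shares, but the aggregate is all that matters for the group sum).
The 2 free-riders keep 37 each, adding 74. Group total = 74 + 281.20 = 355.20.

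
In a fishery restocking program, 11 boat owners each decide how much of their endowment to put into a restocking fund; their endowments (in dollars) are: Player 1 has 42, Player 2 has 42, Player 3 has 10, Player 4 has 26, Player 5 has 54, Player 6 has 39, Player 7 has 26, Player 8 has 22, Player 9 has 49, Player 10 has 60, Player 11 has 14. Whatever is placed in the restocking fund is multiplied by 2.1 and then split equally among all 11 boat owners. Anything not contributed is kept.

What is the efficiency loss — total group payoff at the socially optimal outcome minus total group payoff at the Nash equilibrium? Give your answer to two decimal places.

422.40 dollars

The private return per contributed unit is 2.1/11 = 0.1909 < 1 for every player regardless of endowment, so the Nash equilibrium is zero contribution and the group total is Σ E_j = 42 + 42 + 10 + 26 + 54 + 39 + 26 + 22 + 49 + 60 + 14 = 384.
Each contributed unit returns 2.100 to the group, so the social optimum is full contribution by everyone: group total = 2.100 × 384 = 806.40.
Efficiency loss = (2.100 − 1) × 384 = 422.40.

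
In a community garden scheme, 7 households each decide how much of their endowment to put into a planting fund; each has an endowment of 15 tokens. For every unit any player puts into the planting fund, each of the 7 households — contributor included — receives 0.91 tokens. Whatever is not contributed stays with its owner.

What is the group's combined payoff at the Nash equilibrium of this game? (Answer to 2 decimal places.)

The private return per contributed unit is 0.91 < 1, so contributing 0 is dominant for every player. At the Nash equilibrium everyone keeps their 15, and the group total is 7 × 15 = 105.

105.00 tokens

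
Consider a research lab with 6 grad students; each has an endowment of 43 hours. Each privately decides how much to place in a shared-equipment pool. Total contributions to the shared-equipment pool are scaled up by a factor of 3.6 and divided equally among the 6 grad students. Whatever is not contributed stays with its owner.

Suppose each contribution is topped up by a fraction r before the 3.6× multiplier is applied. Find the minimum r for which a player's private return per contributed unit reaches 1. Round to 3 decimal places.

With matching at rate r, one contributed unit becomes (1 + r) in the shared-equipment pool and returns 3.6 × (1 + r) / 6 to the contributor.
Setting this equal to 1: 1 + r = 6/3.6 = 1.6667.
So the minimum matching rate is r = 1.6667 − 1 = 0.667.

0.667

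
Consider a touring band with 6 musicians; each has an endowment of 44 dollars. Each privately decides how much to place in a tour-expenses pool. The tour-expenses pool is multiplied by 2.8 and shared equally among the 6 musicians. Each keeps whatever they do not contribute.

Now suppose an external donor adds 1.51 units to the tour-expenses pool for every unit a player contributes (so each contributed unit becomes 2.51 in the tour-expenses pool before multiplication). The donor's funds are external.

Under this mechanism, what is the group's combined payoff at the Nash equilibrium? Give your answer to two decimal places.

The effective private return per unit is now 2.8 × 2.51 / 6 = 1.1713 > 1, so every player's dominant strategy flips to full contribution.
At the Nash equilibrium everyone contributes 44. Group total payoff = 2.8 × 2.51 × 264 = 1855.39.

1855.39 dollars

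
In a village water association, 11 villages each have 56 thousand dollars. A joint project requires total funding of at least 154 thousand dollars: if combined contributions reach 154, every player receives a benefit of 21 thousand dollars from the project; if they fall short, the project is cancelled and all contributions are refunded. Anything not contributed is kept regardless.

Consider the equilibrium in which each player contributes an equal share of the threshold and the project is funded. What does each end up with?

63 thousand dollars

Equal share of the threshold: 154/11 = 14.
At this profile no one gains by cutting their contribution: any cut drops the total below 154, the project is cancelled, contributions are refunded, and the deviator ends with 56, which is less than 56 − 14 + 21 = 63. Contributing more than 14 just wastes the excess. So contributing exactly 14 is a best response.
Each player's payoff: 56 − 14 + 21 = 63.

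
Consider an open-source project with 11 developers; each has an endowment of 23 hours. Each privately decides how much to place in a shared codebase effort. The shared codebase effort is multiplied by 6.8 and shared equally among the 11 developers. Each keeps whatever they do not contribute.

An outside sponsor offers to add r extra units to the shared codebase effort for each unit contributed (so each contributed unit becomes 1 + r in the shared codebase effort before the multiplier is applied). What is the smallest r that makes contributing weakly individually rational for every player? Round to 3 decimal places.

With matching at rate r, one contributed unit becomes (1 + r) in the shared codebase effort and returns 6.8 × (1 + r) / 11 to the contributor.
Setting this equal to 1: 1 + r = 11/6.8 = 1.6176.
So the minimum matching rate is r = 1.6176 − 1 = 0.618.

0.618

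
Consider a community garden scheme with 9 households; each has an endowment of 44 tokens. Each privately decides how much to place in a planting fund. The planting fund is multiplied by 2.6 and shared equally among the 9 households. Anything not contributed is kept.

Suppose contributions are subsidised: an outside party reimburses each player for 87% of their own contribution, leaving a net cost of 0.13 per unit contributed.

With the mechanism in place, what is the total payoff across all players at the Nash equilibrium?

With the mechanism, a contributed unit returns (2.6/9) / 0.13 = 2.2222 per unit of net cost to the contributor — now above 1 — so contributing fully is weakly dominant for every player.
At the Nash equilibrium everyone contributes 44. Group total payoff = 9 × (44 × 0.87 + 2.6 × 44) = 1374.12.

1374.12 tokens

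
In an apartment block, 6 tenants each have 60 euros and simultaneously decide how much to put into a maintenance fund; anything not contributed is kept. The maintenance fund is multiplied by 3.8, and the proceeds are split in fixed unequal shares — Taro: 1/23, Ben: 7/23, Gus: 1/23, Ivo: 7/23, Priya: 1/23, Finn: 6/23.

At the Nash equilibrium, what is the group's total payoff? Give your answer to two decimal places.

Player j's private return per contributed unit is 3.8 × (j's share). Contributing is weakly dominant for j when that share is at least 1/3.8 = 0.2632, and contributing 0 is dominant otherwise.
Ben and Ivo are above the threshold, contributing 60 each; the remaining 4 contribute 0. Total contributed: 120.
The maintenance fund pays out 3.8 × 120 = 456.00 in total (split across the unequal shares, but the aggregate is all that matters for the group sum).
The 4 free-riders keep 60 each, adding 240. Group total = 240 + 456.00 = 696.00.

696.00 euros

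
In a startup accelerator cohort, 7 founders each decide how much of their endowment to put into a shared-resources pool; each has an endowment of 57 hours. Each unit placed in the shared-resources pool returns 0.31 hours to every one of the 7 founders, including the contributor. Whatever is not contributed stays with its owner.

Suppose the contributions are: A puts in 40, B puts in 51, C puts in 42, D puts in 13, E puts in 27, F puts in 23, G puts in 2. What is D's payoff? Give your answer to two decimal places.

105.38 hours

Total contributed: 40 + 51 + 42 + 13 + 27 + 23 + 2 = 198.
Each receives 0.31 × 198 = 61.38 from the shared-resources pool.
D keeps 57 − 13 = 44, so D's payoff is 44 + 61.38 = 105.38.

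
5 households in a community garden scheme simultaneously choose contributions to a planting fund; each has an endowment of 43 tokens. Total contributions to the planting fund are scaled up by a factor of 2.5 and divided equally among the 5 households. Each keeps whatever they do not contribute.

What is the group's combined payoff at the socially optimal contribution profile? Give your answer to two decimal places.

537.50 tokens

Each contributed unit returns 2.500 to the group as a whole (0.5000 to each of 5 players), which exceeds 1, so the social optimum is full contribution: group total = 2.500 × 215 = 537.50.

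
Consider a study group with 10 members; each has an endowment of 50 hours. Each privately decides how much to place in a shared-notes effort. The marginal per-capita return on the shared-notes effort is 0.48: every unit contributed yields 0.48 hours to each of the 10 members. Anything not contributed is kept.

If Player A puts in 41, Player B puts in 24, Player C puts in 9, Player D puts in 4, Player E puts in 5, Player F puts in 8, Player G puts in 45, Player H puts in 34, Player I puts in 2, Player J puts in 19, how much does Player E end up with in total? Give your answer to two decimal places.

136.68 hours

Total contributed: 41 + 24 + 9 + 4 + 5 + 8 + 45 + 34 + 2 + 19 = 191.
Each receives 0.48 × 191 = 91.68 from the shared-notes effort.
Player E keeps 50 − 5 = 45, so Player E's payoff is 45 + 91.68 = 136.68.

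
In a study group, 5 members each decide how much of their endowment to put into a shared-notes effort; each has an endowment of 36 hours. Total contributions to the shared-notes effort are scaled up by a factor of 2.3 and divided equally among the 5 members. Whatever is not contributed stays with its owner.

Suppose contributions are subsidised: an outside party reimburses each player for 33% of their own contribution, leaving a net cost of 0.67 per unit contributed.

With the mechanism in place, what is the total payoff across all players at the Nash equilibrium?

180.00 hours

The effective private return is (2.3/5) / 0.67 = 0.6866, which is still under 1, so the mechanism doesn't change anyone's dominant strategy: zero contribution.
At the Nash equilibrium no one contributes; group total payoff = 5 × 36 = 180.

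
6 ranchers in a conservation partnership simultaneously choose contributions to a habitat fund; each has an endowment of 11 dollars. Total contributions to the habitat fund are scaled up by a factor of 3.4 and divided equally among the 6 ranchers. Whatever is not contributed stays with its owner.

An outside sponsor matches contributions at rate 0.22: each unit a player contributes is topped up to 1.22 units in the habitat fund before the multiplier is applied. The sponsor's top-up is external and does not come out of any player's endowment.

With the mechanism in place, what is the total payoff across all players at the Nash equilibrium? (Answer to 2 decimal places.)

With the mechanism, a contributed unit returns 3.4 × 1.22 / 6 = 0.6913 per unit of net cost — still below 1 — so contributing 0 remains dominant for every player.
At the Nash equilibrium no one contributes; group total payoff = 6 × 11 = 66.

66.00 dollars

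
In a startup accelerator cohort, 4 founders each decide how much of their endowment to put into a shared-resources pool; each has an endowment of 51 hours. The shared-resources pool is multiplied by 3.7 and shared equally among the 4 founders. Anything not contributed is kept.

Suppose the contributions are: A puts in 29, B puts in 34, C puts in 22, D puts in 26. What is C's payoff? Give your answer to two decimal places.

131.68 hours

Total contributed: 29 + 34 + 22 + 26 = 111.
Each receives 3.7 × 111 / 4 = 102.68 from the shared-resources pool.
C keeps 51 − 22 = 29, so C's payoff is 29 + 102.68 = 131.68.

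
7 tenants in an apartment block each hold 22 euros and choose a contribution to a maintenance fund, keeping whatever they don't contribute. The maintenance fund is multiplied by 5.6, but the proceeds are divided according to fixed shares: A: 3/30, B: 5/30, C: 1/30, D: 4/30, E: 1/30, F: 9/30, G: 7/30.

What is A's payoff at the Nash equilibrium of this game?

46.64 euros

Player j's private return per contributed unit is 5.6 × (j's share). Contributing is weakly dominant for j when that share is at least 1/5.6 = 0.1786, and contributing 0 is dominant otherwise.
F and G clear that bar, contributing 22 each; the remaining 5 contribute 0. Total contributed: 44.
A keeps 22 and receives 5.6 × 44 × 3/30 = 24.64 from the maintenance fund, for a payoff of 46.64.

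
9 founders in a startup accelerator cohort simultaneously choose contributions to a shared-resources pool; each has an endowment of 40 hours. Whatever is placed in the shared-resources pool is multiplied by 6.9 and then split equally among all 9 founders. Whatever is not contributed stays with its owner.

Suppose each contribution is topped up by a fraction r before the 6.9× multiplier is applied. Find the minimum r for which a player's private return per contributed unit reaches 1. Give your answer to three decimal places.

With matching at rate r, one contributed unit becomes (1 + r) in the shared-resources pool and returns 6.9 × (1 + r) / 9 to the contributor.
Setting this equal to 1: 1 + r = 9/6.9 = 1.3043.
So the minimum matching rate is r = 1.3043 − 1 = 0.304.

0.304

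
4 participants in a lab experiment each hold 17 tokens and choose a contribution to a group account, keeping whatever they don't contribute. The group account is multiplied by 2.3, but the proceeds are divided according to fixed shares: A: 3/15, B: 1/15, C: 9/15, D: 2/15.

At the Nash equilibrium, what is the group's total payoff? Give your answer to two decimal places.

Player j's private return per contributed unit is 2.3 × (j's share). Contributing is weakly dominant for j when that share is at least 1/2.3 = 0.4348, and contributing 0 is dominant otherwise.
Only C (9/15) clears that bar, contributing 17; the remaining 3 contribute 0. Total contributed: 17.
The group account pays out 2.3 × 17 = 39.10 in total (split across the unequal shares, but the aggregate is all that matters for the group sum).
The 3 free-riders keep 17 each, adding 51. Group total = 51 + 39.10 = 90.10.

90.10 tokens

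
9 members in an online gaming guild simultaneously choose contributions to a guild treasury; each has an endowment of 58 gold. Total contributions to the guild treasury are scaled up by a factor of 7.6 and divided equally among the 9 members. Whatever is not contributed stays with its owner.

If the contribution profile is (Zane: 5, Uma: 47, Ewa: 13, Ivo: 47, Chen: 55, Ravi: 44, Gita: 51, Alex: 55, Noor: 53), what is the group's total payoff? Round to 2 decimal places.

Total contributed: 5 + 47 + 13 + 47 + 55 + 44 + 51 + 55 + 53 = 370; total kept: 9 × 58 − 370 = 152.
The guild treasury pays out 7.6 × 370 = 2812.00 in aggregate.
Group total = 152 + 2812.00 = 2964.00.

2964.00 gold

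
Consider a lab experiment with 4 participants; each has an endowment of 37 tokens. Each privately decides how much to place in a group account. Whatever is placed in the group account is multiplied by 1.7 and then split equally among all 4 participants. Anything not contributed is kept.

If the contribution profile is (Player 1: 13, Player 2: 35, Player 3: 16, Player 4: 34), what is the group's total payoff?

Total contributed: 13 + 35 + 16 + 34 = 98; total kept: 4 × 37 − 98 = 50.
The group account pays out 1.7 × 98 = 166.60 in aggregate.
Group total = 50 + 166.60 = 216.60.

216.60 tokens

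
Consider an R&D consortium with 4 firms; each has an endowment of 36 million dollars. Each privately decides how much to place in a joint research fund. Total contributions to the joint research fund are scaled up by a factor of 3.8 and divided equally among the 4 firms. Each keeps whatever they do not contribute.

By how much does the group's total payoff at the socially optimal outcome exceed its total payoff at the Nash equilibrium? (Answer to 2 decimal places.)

403.20 million dollars

Each contributed unit returns 3.8/4 = 0.9500 to its contributor — below 1 — so contributing 0 is dominant for every player. At the Nash equilibrium everyone keeps their 36, and the group total is 4 × 36 = 144.
Each contributed unit returns 3.800 to the group as a whole (0.9500 to each of 4 players), which exceeds 1, so the social optimum is full contribution: group total = 3.800 × 144 = 547.20.
Efficiency loss = 547.20 − 144 = 403.20.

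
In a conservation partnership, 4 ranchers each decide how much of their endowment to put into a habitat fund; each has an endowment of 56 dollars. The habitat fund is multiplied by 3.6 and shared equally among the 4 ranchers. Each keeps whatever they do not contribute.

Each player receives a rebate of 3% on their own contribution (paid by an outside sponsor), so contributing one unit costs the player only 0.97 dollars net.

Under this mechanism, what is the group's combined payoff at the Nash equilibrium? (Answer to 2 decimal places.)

Even with the mechanism, each unit contributed returns only (3.6/4) / 0.97 = 0.9278 per unit of net cost, so contributing nothing is still dominant.
At the Nash equilibrium no one contributes; group total payoff = 4 × 56 = 224.

224.00 dollars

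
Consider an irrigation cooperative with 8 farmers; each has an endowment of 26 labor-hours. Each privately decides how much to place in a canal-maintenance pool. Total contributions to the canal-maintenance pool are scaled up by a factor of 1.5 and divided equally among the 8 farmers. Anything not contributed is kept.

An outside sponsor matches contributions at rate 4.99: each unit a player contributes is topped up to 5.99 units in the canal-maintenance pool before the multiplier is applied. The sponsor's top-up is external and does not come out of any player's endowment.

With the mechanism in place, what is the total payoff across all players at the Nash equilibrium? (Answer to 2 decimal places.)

The effective private return per unit is now 1.5 × 5.99 / 8 = 1.1231 > 1, so every player's dominant strategy flips to full contribution.
So the Nash equilibrium is full contribution by all 8; the group earns 1.5 × 5.99 × 208 = 1868.88.

1868.88 labor-hours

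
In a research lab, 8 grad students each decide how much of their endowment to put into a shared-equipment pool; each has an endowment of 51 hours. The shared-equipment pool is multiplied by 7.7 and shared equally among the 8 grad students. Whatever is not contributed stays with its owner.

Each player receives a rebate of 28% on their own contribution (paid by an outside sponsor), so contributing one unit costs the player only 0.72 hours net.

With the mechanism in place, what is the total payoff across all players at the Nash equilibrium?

3255.84 hours

Under the mechanism each unit contributed yields (7.7/8) / 0.72 = 1.3368 back to its contributor per unit of net cost, which exceeds 1, making full contribution the dominant choice for everyone.
At the Nash equilibrium everyone contributes 51. Group total payoff = 8 × (51 × 0.28 + 7.7 × 51) = 3255.84.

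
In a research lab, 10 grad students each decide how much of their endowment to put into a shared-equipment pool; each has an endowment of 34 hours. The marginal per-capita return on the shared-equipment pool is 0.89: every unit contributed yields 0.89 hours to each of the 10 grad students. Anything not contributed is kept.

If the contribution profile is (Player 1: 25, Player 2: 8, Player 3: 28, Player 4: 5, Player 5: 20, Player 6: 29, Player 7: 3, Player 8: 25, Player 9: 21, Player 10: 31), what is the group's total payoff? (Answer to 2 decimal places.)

1880.50 hours

Total contributed: 25 + 8 + 28 + 5 + 20 + 29 + 3 + 25 + 21 + 31 = 195; total kept: 10 × 34 − 195 = 145.
The shared-equipment pool pays out 0.89 × 10 × 195 = 1735.50 in aggregate.
Group total = 145 + 1735.50 = 1880.50.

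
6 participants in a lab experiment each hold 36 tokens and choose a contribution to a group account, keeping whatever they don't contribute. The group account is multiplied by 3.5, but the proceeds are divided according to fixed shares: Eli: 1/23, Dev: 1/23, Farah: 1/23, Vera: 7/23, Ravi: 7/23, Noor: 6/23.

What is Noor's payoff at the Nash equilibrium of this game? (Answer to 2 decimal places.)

101.74 tokens

A player with share s gets back 3.5·s per unit contributed, so full contribution is dominant for anyone with s > 1/3.5 = 0.2857 and zero contribution is dominant for anyone below.
Vera and Ravi are above the threshold, contributing 36 each; the remaining 4 contribute 0. Total contributed: 72.
Noor keeps 36 and receives 3.5 × 72 × 6/23 = 65.74 from the group account, for a payoff of 101.74.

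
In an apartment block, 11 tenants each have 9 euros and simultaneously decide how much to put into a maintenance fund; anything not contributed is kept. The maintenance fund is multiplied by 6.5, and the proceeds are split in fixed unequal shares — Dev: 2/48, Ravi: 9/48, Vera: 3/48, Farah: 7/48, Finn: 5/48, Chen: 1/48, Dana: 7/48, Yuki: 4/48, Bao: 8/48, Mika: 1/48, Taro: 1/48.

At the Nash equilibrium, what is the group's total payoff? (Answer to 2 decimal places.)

198.00 euros

Player j's private return per contributed unit is 6.5 × (j's share). Contributing is weakly dominant for j when that share is at least 1/6.5 = 0.1538, and contributing 0 is dominant otherwise.
The shares above 0.1538 belong to Ravi and Bao, contributing 9 each; the remaining 9 contribute 0. Total contributed: 18.
The maintenance fund pays out 6.5 × 18 = 117.00 in total (split across the unequal shares, but the aggregate is all that matters for the group sum).
The 9 free-riders keep 9 each, adding 81. Group total = 81 + 117.00 = 198.00.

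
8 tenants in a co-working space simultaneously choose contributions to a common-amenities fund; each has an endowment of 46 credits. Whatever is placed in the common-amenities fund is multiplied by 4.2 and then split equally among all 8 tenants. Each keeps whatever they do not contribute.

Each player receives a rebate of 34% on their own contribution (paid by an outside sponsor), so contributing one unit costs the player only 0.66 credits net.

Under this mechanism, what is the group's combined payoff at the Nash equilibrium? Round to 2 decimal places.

Even with the mechanism, each unit contributed returns only (4.2/8) / 0.66 = 0.7955 per unit of net cost, so contributing nothing is still dominant.
Everyone keeps their endowment and the group total is 8 × 46 = 368.

368.00 credits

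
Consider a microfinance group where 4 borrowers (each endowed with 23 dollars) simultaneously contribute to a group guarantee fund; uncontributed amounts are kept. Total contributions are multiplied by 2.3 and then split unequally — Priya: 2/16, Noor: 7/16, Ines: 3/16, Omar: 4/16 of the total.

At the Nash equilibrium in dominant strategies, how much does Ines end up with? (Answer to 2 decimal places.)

32.92 dollars

A player with share s gets back 2.3·s per unit contributed, so full contribution is dominant for anyone with s > 1/2.3 = 0.4348 and zero contribution is dominant for anyone below.
The only share above 0.4348 is Noor's 7/16, contributing 23; the remaining 3 contribute 0. Total contributed: 23.
Ines keeps 23 and receives 2.3 × 23 × 3/16 = 9.92 from the group guarantee fund, for a payoff of 32.92.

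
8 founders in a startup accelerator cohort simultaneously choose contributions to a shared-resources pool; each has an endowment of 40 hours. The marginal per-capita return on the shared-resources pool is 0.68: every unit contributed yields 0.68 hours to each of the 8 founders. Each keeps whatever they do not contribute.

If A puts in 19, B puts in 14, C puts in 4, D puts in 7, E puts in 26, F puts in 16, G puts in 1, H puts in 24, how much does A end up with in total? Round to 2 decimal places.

Total contributed: 19 + 14 + 4 + 7 + 26 + 16 + 1 + 24 = 111.
Each receives 0.68 × 111 = 75.48 from the shared-resources pool.
A keeps 40 − 19 = 21, so A's payoff is 21 + 75.48 = 96.48.

96.48 hours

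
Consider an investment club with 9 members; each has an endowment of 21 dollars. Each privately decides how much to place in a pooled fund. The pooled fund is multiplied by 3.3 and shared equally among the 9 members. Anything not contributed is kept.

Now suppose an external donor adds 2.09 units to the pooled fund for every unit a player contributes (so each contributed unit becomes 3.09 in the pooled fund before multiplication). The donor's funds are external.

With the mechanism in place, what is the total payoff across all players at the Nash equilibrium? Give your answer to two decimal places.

Under the mechanism each unit contributed yields 3.3 × 3.09 / 9 = 1.1330 back to its contributor per unit of net cost, which exceeds 1, making full contribution the dominant choice for everyone.
So the Nash equilibrium is full contribution by all 9; the group earns 3.3 × 3.09 × 189 = 1927.23.

1927.23 dollars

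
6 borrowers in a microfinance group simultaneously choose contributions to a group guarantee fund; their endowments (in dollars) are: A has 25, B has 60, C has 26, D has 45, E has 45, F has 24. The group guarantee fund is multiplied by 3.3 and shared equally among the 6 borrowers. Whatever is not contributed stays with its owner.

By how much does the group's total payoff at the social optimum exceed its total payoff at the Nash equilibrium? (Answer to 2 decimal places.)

The private return per contributed unit is 3.3/6 = 0.5500 < 1 for every player regardless of endowment, so the Nash equilibrium is zero contribution and the group total is Σ E_j = 25 + 60 + 26 + 45 + 45 + 24 = 225.
Each contributed unit returns 3.300 to the group, so the social optimum is full contribution by everyone: group total = 3.300 × 225 = 742.50.
Efficiency loss = (3.300 − 1) × 225 = 517.50.

517.50 dollars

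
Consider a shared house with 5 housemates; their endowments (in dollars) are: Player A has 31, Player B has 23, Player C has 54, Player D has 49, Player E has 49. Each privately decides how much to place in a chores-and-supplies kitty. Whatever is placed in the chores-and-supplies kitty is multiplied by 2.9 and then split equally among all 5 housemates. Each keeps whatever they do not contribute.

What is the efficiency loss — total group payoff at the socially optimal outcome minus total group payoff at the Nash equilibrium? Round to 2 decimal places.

The private return per contributed unit is 2.9/5 = 0.5800 < 1 for every player regardless of endowment, so the Nash equilibrium is zero contribution and the group total is Σ E_j = 31 + 23 + 54 + 49 + 49 = 206.
Each contributed unit returns 2.900 to the group, so the social optimum is full contribution by everyone: group total = 2.900 × 206 = 597.40.
Efficiency loss = (2.900 − 1) × 206 = 391.40.

391.40 dollars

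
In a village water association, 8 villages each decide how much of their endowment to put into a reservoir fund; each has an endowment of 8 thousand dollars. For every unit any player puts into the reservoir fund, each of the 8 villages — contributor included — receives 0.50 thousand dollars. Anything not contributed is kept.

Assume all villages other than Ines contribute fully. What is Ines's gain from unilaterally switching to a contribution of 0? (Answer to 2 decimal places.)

4.00 thousand dollars

Switching from a contribution of 8 to 0 lets Ines keep an extra 8 thousand dollars, but lowers the reservoir fund by 8, which costs Ines their own share of that drop: 0.50 × 8 = 4.00.
Net gain = 8 − 4.00 = 4.00. The private return per contributed unit (0.50) is below 1, so free-riding is indeed the best response regardless of what the others do.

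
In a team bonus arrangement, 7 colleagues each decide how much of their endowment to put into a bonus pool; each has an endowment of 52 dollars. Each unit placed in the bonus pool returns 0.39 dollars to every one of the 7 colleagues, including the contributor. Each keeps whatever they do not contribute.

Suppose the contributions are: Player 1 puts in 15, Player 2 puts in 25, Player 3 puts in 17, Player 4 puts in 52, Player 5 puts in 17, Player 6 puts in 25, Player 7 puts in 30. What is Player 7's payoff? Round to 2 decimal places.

Total contributed: 15 + 25 + 17 + 52 + 17 + 25 + 30 = 181.
Each receives 0.39 × 181 = 70.59 from the bonus pool.
Player 7 keeps 52 − 30 = 22, so Player 7's payoff is 22 + 70.59 = 92.59.

92.59 dollars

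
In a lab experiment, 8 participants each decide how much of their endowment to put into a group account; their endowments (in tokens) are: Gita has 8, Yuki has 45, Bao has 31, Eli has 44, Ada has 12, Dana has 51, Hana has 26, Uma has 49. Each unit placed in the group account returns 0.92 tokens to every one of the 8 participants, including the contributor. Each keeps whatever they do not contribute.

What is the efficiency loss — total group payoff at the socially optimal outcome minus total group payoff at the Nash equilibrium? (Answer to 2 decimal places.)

1691.76 tokens

The private return per contributed unit is 0.92 < 1 for everyone, so the Nash equilibrium is zero contribution and the group total is Σ E_j = 8 + 45 + 31 + 44 + 12 + 51 + 26 + 49 = 266.
Each contributed unit returns 7.360 to the group, so the social optimum is full contribution by everyone: group total = 7.360 × 266 = 1957.76.
Efficiency loss = (7.360 − 1) × 266 = 1691.76.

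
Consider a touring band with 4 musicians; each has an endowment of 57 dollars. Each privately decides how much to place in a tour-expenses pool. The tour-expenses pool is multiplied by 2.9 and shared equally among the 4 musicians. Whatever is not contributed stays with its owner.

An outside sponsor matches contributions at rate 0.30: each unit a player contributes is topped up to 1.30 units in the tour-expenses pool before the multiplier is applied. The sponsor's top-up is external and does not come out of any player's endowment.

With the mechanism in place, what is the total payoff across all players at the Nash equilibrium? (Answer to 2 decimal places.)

228.00 dollars

With the mechanism, a contributed unit returns 2.9 × 1.30 / 4 = 0.9425 per unit of net cost — still below 1 — so contributing 0 remains dominant for every player.
Everyone keeps their endowment and the group total is 4 × 57 = 228.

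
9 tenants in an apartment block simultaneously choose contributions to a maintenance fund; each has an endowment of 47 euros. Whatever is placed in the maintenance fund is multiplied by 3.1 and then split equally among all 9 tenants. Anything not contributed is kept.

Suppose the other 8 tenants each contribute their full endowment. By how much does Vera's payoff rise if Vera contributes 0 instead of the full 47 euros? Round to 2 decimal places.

30.81 euros

Switching from a contribution of 47 to 0 lets Vera keep an extra 47 euros, but lowers the maintenance fund by 47, which costs Vera their own share of that drop: 3.1/9 × 47 = 16.19.
Net gain = 47 − 16.19 = 30.81. The private return per contributed unit (0.3444) is below 1, so free-riding is indeed the best response regardless of what the others do.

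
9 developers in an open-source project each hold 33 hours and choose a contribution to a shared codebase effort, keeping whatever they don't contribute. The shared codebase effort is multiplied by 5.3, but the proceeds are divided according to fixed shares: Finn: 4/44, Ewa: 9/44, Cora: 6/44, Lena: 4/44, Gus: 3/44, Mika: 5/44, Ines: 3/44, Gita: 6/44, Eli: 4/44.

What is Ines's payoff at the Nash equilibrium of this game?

44.93 hours

For player j, contributing a unit is worthwhile iff 5.3 × (j's share) ≥ 1, i.e. iff j's share is at least 0.1887.
Only Ewa (9/44) clears that bar, contributing 33; the remaining 8 contribute 0. Total contributed: 33.
Ines keeps 33 and receives 5.3 × 33 × 3/44 = 11.93 from the shared codebase effort, for a payoff of 44.93.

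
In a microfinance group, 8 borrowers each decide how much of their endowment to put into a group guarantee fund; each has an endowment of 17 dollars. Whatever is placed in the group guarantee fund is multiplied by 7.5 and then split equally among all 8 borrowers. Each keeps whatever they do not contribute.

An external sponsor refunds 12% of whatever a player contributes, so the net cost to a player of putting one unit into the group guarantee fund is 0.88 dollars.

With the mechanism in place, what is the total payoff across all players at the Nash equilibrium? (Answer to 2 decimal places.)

1036.32 dollars

Under the mechanism each unit contributed yields (7.5/8) / 0.88 = 1.0653 back to its contributor per unit of net cost, which exceeds 1, making full contribution the dominant choice for everyone.
So the Nash equilibrium is full contribution by all 8; the group earns 8 × (17 × 0.12 + 7.5 × 17) = 1036.32.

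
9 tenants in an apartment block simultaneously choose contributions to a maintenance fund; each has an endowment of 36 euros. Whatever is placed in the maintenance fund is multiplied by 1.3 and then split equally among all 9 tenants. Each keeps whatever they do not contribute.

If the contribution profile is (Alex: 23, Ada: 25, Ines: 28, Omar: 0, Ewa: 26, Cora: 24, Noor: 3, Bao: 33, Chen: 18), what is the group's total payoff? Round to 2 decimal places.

Total contributed: 23 + 25 + 28 + 0 + 26 + 24 + 3 + 33 + 18 = 180; total kept: 9 × 36 − 180 = 144.
The maintenance fund pays out 1.3 × 180 = 234.00 in aggregate.
Group total = 144 + 234.00 = 378.00.

378.00 euros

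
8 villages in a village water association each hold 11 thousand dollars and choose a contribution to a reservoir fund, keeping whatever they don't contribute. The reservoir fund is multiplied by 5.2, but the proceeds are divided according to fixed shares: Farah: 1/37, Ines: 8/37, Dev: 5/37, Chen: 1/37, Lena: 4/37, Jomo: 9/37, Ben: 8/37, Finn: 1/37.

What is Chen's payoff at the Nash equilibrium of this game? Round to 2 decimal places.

15.64 thousand dollars

For player j, contributing a unit is worthwhile iff 5.2 × (j's share) ≥ 1, i.e. iff j's share is at least 0.1923.
The shares above 0.1923 belong to Ines, Jomo and Ben, contributing 11 each; the remaining 5 contribute 0. Total contributed: 33.
Chen keeps 11 and receives 5.2 × 33 × 1/37 = 4.64 from the reservoir fund, for a payoff of 15.64.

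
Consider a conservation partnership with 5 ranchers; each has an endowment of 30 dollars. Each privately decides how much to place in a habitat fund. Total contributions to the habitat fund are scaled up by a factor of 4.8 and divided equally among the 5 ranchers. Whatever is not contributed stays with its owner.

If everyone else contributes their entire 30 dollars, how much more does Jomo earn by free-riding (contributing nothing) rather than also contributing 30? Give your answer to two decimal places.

1.20 dollars

Switching from a contribution of 30 to 0 lets Jomo keep an extra 30 dollars, but lowers the habitat fund by 30, which costs Jomo their own share of that drop: 4.8/5 × 30 = 28.80.
Net gain = 30 − 28.80 = 1.20. The private return per contributed unit (0.9600) is below 1, so free-riding is indeed the best response regardless of what the others do.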